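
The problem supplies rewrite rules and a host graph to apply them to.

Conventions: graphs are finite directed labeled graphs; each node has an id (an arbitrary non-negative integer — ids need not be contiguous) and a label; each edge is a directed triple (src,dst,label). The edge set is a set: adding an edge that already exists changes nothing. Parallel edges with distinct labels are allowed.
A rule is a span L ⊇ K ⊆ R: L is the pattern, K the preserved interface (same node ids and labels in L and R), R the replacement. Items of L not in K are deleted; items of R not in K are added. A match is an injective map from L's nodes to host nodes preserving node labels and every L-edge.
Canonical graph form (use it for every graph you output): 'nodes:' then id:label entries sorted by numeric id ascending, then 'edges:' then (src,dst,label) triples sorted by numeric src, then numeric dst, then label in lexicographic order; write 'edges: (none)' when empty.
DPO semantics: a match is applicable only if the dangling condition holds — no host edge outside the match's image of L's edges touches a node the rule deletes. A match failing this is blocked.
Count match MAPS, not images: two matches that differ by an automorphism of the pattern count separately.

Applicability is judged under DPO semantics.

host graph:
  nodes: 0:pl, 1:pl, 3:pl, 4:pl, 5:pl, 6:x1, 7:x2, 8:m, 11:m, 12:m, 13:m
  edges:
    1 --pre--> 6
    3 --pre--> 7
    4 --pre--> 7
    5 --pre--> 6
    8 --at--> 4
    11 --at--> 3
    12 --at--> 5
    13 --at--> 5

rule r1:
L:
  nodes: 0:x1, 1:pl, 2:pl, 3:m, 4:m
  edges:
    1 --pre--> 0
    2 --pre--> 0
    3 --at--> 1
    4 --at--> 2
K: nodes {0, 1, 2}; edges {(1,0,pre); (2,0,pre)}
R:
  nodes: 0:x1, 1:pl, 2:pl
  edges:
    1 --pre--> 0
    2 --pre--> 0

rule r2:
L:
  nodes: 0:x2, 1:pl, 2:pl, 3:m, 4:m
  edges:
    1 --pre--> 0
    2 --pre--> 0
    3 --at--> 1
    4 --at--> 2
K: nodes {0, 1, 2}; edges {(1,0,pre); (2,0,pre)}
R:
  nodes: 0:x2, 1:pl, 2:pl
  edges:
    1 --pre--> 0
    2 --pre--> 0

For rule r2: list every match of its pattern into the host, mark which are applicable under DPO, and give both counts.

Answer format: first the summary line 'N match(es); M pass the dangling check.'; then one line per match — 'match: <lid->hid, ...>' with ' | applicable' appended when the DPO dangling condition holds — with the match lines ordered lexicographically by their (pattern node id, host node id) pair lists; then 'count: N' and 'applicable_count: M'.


2 match(es); 2 pass the dangling check.
match: 0->7, 1->3, 2->4, 3->11, 4->8 | applicable
match: 0->7, 1->4, 2->3, 3->8, 4->11 | applicable
count: 2
applicable_count: 2


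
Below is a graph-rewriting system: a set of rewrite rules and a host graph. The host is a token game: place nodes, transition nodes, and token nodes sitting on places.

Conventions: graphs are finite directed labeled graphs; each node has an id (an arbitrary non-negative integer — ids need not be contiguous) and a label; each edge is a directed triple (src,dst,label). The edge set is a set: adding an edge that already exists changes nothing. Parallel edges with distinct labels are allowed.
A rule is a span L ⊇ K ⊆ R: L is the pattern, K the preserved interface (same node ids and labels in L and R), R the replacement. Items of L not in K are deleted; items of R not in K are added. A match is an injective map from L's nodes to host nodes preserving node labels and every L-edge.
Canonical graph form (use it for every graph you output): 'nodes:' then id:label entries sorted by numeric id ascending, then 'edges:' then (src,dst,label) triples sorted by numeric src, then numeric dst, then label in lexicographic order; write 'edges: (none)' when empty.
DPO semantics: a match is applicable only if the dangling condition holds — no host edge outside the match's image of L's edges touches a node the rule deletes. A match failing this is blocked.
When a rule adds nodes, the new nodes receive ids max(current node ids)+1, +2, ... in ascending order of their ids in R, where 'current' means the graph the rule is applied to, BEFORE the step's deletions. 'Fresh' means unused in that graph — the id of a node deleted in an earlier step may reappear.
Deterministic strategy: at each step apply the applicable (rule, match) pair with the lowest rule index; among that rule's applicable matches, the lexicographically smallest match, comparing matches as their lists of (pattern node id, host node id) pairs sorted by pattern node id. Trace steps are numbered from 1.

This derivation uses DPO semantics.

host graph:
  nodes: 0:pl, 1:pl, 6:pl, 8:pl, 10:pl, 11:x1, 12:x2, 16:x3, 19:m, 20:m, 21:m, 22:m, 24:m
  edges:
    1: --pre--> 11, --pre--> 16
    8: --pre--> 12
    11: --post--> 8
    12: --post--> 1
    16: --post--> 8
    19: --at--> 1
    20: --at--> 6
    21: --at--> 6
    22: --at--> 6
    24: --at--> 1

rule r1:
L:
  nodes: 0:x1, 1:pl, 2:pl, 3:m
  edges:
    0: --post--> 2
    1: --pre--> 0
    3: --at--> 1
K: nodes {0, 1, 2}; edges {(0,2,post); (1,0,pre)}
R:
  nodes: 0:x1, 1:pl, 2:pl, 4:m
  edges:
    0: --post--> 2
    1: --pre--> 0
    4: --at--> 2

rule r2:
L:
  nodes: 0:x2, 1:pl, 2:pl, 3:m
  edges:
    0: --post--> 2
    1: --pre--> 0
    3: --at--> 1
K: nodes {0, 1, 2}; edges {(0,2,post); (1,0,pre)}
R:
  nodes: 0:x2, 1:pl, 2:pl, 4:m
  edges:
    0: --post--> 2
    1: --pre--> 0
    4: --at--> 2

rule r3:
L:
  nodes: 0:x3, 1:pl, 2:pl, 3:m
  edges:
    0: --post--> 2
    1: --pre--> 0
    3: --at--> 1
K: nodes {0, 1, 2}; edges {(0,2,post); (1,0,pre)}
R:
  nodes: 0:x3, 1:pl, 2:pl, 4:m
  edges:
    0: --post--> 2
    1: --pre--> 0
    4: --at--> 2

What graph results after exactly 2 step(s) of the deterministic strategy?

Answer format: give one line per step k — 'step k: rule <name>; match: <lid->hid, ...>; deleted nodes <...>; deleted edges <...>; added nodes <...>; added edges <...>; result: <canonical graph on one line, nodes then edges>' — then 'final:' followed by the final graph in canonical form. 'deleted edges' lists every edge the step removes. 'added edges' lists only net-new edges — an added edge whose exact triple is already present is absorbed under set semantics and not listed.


step 1: rule r1; match: 0->11, 1->1, 2->8, 3->19; deleted nodes 19; deleted edges (19,1,at); added nodes 25; added edges (25,8,at); result: nodes: 0:pl, 1:pl, 6:pl, 8:pl, 10:pl, 11:x1, 12:x2, 16:x3, 20:m, 21:m, 22:m, 24:m, 25:m edges: (1,11,pre); (1,16,pre); (8,12,pre); (11,8,post); (12,1,post); (16,8,post); (20,6,at); (21,6,at); (22,6,at); (24,1,at); (25,8,at)
step 2: rule r1; match: 0->11, 1->1, 2->8, 3->24; deleted nodes 24; deleted edges (24,1,at); added nodes 26; added edges (26,8,at); result: nodes: 0:pl, 1:pl, 6:pl, 8:pl, 10:pl, 11:x1, 12:x2, 16:x3, 20:m, 21:m, 22:m, 25:m, 26:m edges: (1,11,pre); (1,16,pre); (8,12,pre); (11,8,post); (12,1,post); (16,8,post); (20,6,at); (21,6,at); (22,6,at); (25,8,at); (26,8,at)
final:
nodes: 0:pl, 1:pl, 6:pl, 8:pl, 10:pl, 11:x1, 12:x2, 16:x3, 20:m, 21:m, 22:m, 25:m, 26:m
edges: (1,11,pre); (1,16,pre); (8,12,pre); (11,8,post); (12,1,post); (16,8,post); (20,6,at); (21,6,at); (22,6,at); (25,8,at); (26,8,at)


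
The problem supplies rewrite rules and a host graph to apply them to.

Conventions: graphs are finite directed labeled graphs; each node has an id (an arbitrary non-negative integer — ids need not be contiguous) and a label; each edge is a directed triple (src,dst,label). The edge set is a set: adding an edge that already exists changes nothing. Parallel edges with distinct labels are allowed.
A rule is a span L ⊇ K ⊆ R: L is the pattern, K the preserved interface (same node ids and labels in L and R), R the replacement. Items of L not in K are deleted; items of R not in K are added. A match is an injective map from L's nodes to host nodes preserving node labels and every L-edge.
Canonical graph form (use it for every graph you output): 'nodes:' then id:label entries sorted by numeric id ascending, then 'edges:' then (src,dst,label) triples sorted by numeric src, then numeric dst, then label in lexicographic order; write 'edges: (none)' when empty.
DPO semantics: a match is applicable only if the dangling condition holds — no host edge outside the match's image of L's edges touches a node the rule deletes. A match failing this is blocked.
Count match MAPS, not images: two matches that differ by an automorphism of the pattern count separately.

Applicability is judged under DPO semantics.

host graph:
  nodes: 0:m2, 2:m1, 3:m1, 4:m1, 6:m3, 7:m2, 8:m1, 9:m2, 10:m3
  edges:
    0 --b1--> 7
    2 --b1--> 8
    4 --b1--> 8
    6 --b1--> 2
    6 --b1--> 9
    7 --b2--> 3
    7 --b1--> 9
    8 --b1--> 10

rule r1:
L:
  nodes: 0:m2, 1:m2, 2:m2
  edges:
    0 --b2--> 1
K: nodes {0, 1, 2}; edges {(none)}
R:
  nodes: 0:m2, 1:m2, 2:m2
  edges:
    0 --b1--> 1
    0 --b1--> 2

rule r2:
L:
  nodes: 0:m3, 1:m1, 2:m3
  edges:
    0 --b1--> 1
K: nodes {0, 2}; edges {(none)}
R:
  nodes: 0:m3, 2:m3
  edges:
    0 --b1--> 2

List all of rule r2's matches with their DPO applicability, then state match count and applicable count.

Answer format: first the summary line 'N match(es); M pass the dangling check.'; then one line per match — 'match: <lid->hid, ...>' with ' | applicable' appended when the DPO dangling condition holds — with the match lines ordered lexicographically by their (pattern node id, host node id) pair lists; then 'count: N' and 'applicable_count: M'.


1 match(es); 0 pass the dangling check.
match: 0->6, 1->2, 2->10
count: 1
applicable_count: 0


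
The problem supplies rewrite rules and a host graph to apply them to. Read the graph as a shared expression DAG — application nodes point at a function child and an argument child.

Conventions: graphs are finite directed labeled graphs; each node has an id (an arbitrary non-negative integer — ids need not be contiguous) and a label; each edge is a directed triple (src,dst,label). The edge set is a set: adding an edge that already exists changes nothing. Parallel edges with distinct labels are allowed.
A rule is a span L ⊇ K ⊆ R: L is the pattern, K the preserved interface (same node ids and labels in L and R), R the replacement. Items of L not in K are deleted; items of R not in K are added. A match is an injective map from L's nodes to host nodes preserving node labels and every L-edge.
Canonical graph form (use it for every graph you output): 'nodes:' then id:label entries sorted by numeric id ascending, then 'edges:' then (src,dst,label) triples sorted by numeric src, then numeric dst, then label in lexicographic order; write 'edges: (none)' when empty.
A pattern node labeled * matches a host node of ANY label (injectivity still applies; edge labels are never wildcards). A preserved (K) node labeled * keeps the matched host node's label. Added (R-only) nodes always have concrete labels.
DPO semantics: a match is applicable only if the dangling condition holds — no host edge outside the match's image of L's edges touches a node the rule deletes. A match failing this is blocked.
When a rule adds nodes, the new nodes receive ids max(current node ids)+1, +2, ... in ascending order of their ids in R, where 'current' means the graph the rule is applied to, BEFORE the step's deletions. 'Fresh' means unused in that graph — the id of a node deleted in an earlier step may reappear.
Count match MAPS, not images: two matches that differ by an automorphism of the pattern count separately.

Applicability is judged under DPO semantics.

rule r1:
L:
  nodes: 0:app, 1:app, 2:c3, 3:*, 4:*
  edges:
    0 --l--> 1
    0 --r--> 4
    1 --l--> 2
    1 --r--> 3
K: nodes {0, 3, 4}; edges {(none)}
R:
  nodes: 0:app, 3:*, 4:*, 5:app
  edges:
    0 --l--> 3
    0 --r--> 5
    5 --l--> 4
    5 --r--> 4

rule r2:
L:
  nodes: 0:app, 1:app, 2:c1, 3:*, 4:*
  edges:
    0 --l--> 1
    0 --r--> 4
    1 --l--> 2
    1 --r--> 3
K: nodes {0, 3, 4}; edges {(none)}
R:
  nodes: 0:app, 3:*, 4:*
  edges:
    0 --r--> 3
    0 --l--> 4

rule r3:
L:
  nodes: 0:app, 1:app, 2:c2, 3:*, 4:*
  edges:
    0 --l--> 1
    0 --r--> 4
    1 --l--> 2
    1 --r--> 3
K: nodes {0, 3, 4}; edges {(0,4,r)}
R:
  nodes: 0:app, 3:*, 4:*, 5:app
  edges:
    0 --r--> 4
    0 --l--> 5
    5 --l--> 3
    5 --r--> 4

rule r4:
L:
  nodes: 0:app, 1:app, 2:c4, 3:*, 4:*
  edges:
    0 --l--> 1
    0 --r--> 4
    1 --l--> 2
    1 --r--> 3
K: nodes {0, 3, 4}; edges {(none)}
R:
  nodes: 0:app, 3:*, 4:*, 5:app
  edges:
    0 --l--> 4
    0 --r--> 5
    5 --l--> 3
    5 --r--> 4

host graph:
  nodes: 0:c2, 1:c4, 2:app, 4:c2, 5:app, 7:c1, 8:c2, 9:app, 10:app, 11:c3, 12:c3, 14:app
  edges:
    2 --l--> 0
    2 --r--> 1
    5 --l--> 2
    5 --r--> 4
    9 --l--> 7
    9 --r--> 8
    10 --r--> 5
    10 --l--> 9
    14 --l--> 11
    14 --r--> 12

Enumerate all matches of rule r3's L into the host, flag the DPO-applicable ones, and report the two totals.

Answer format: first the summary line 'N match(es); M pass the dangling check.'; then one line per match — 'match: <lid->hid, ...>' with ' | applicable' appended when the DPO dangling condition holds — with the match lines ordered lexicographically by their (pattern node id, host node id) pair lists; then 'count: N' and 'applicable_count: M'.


1 match(es); 1 pass the dangling check.
match: 0->5, 1->2, 2->0, 3->1, 4->4 | applicable
count: 1
applicable_count: 1


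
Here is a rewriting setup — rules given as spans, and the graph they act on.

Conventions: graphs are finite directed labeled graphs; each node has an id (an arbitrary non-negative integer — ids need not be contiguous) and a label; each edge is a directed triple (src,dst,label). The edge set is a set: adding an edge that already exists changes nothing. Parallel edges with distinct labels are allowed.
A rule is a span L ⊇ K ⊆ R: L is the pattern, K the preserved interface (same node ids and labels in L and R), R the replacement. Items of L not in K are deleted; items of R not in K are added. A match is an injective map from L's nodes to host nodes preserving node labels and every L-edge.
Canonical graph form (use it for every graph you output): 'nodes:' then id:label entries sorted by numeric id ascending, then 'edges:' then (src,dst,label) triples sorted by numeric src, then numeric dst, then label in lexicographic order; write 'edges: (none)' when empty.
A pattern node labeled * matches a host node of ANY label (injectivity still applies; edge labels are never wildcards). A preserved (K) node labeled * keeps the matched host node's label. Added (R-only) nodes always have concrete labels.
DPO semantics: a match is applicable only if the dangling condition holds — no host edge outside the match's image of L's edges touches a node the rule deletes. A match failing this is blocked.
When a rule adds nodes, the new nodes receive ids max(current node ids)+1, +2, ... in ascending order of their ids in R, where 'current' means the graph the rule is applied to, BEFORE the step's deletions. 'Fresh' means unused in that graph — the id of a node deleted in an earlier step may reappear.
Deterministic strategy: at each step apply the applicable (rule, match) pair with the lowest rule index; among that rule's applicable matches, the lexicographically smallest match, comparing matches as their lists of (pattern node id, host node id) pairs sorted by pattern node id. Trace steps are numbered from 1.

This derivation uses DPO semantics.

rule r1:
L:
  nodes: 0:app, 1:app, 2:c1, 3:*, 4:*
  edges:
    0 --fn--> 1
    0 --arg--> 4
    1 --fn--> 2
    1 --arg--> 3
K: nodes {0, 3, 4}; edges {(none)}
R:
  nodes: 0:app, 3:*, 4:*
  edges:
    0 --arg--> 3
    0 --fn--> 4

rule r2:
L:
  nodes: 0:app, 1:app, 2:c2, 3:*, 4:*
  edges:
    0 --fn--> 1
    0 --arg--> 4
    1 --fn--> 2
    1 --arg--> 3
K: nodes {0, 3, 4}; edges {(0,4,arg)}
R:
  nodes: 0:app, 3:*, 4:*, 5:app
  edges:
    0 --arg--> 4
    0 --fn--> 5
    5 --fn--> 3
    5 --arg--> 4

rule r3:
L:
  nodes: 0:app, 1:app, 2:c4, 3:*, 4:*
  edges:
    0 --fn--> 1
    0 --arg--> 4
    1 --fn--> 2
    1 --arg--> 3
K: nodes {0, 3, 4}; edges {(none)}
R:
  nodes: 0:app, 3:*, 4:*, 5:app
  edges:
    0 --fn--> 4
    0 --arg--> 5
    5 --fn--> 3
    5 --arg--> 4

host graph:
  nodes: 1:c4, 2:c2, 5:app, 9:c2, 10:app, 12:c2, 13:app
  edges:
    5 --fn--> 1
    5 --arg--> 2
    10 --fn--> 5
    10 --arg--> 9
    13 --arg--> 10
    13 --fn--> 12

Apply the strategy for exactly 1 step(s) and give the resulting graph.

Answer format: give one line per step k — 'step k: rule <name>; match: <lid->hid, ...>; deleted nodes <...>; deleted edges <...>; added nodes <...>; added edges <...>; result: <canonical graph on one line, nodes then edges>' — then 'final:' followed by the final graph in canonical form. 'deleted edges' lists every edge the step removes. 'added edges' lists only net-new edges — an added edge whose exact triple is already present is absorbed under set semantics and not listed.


step 1: rule r3; match: 0->10, 1->5, 2->1, 3->2, 4->9; deleted nodes 1, 5; deleted edges (5,1,fn); (5,2,arg); (10,5,fn); (10,9,arg); added nodes 14; added edges (10,9,fn); (10,14,arg); (14,2,fn); (14,9,arg); result: nodes: 2:c2, 9:c2, 10:app, 12:c2, 13:app, 14:app edges: (10,9,fn); (10,14,arg); (13,10,arg); (13,12,fn); (14,2,fn); (14,9,arg)
final:
nodes: 2:c2, 9:c2, 10:app, 12:c2, 13:app, 14:app
edges: (10,9,fn); (10,14,arg); (13,10,arg); (13,12,fn); (14,2,fn); (14,9,arg)


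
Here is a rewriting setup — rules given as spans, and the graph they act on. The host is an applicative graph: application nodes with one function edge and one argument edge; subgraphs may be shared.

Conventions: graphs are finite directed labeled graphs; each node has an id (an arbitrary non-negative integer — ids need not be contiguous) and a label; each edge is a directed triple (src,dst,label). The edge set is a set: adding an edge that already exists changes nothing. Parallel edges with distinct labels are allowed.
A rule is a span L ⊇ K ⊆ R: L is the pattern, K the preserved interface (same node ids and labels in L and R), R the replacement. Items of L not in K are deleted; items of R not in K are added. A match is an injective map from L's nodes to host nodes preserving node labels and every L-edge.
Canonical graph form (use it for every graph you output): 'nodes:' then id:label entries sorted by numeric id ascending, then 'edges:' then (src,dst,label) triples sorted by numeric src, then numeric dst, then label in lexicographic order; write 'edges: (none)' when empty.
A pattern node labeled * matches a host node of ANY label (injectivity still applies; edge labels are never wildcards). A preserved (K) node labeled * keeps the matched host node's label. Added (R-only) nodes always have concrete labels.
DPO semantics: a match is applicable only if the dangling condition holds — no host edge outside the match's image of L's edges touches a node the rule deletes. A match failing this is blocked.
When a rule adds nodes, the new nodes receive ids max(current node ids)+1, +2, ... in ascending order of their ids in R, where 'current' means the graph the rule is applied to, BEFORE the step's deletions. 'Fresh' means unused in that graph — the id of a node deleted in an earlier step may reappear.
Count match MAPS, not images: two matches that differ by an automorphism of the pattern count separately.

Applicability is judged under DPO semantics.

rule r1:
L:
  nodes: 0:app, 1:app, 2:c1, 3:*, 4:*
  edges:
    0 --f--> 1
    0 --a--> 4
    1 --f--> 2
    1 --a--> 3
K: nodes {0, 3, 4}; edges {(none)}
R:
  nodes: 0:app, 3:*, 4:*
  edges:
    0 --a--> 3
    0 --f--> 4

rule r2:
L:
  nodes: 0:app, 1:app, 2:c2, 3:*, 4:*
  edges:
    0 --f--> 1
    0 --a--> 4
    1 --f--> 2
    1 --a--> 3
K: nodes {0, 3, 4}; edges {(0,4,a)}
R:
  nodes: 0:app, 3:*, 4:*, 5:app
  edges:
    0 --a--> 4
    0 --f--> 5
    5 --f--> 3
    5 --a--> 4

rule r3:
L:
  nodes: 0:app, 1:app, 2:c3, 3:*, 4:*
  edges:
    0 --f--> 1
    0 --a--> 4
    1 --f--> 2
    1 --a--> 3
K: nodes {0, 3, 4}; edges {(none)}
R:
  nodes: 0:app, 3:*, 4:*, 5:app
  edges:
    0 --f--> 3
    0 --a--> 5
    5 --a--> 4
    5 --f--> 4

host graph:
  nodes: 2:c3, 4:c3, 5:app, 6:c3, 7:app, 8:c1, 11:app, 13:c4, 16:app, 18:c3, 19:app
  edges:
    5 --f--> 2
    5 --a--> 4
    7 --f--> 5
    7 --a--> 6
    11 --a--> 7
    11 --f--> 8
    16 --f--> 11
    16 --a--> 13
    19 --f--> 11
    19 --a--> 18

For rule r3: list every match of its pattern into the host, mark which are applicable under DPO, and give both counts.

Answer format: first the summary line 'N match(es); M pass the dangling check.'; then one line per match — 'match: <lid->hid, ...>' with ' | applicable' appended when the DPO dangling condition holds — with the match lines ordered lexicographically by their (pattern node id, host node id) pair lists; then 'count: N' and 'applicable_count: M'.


1 match(es); 1 pass the dangling check.
match: 0->7, 1->5, 2->2, 3->4, 4->6 | applicable
count: 1
applicable_count: 1


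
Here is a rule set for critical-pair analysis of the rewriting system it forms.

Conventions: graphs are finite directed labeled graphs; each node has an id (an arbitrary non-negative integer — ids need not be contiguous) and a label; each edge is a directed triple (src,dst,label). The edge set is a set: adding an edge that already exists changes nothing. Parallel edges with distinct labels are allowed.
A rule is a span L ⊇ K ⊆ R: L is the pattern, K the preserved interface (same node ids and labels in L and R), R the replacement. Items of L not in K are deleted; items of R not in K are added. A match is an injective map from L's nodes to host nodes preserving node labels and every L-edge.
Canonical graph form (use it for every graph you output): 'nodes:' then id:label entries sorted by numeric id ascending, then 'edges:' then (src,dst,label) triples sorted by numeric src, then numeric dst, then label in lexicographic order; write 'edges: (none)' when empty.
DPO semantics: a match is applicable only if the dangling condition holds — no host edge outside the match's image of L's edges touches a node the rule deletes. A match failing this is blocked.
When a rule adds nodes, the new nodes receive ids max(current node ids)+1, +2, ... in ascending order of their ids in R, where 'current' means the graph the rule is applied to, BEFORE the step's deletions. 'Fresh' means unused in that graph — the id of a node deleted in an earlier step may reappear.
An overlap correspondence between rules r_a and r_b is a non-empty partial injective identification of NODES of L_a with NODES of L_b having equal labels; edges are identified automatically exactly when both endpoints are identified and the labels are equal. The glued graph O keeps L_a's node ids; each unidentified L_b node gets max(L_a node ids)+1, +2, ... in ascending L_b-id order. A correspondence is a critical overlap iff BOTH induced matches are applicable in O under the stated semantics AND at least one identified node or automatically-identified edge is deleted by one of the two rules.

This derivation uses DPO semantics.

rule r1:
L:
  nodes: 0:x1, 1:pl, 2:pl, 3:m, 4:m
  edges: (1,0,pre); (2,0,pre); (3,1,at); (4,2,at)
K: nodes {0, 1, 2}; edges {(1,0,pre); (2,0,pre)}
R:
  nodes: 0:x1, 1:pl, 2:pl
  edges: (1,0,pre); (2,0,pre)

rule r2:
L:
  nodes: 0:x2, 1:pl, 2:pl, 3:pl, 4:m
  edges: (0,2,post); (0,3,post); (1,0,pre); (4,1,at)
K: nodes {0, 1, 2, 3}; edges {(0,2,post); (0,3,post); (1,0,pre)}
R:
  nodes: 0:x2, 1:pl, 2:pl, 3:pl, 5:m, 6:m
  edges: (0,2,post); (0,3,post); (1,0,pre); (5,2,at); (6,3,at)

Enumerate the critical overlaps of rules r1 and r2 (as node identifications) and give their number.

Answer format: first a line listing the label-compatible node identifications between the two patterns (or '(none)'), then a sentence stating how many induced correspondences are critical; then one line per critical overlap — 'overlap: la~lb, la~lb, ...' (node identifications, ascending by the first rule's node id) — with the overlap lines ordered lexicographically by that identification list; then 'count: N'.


label-compatible node identifications between L(r1) and L(r2): 1~1, 1~2, 1~3, 2~1, 2~2, 2~3, 3~4, 4~4
6 of the induced correspondences are critical overlaps of r1 and r2.
overlap: 1~1, 2~2, 3~4
overlap: 1~1, 2~3, 3~4
overlap: 1~1, 3~4
overlap: 1~2, 2~1, 4~4
overlap: 1~3, 2~1, 4~4
overlap: 2~1, 4~4
count: 6


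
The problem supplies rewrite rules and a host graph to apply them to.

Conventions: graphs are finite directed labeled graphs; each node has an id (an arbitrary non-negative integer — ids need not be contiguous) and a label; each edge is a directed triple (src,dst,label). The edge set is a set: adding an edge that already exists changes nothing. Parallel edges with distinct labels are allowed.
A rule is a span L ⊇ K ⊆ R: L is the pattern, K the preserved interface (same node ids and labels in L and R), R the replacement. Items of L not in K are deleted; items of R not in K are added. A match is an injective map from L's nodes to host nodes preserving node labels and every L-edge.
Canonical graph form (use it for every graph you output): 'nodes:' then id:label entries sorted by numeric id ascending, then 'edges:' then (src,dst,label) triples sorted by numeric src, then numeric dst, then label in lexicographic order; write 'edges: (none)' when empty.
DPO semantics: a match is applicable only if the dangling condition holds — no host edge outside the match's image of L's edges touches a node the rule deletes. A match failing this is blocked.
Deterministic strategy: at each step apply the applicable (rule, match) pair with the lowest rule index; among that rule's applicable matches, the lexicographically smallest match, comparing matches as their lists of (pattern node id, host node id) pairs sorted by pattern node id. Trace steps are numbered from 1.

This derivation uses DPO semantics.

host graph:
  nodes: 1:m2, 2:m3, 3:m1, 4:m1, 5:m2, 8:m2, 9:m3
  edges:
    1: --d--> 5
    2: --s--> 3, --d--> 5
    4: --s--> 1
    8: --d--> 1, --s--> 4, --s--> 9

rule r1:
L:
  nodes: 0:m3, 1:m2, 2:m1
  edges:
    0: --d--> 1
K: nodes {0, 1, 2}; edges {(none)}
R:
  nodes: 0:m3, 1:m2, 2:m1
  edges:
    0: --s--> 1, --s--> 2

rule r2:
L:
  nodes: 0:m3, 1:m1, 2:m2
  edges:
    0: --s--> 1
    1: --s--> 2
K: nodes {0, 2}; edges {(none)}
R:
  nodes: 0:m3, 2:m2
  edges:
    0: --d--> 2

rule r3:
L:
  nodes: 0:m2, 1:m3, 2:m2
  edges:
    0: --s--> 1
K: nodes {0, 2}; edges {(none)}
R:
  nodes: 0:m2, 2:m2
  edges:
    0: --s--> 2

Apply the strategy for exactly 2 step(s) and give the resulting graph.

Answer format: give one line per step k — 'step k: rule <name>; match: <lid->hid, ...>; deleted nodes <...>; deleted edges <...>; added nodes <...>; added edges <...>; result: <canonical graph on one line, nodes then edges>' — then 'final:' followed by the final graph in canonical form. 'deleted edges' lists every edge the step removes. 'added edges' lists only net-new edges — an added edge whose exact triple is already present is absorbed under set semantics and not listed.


step 1: rule r1; match: 0->2, 1->5, 2->3; deleted nodes (none); deleted edges (2,5,d); added nodes (none); added edges (2,5,s); result: nodes: 1:m2, 2:m3, 3:m1, 4:m1, 5:m2, 8:m2, 9:m3 edges: (1,5,d); (2,3,s); (2,5,s); (4,1,s); (8,1,d); (8,4,s); (8,9,s)
step 2: rule r3; match: 0->8, 1->9, 2->1; deleted nodes 9; deleted edges (8,9,s); added nodes (none); added edges (8,1,s); result: nodes: 1:m2, 2:m3, 3:m1, 4:m1, 5:m2, 8:m2 edges: (1,5,d); (2,3,s); (2,5,s); (4,1,s); (8,1,d); (8,1,s); (8,4,s)
final:
nodes: 1:m2, 2:m3, 3:m1, 4:m1, 5:m2, 8:m2
edges: (1,5,d); (2,3,s); (2,5,s); (4,1,s); (8,1,d); (8,1,s); (8,4,s)


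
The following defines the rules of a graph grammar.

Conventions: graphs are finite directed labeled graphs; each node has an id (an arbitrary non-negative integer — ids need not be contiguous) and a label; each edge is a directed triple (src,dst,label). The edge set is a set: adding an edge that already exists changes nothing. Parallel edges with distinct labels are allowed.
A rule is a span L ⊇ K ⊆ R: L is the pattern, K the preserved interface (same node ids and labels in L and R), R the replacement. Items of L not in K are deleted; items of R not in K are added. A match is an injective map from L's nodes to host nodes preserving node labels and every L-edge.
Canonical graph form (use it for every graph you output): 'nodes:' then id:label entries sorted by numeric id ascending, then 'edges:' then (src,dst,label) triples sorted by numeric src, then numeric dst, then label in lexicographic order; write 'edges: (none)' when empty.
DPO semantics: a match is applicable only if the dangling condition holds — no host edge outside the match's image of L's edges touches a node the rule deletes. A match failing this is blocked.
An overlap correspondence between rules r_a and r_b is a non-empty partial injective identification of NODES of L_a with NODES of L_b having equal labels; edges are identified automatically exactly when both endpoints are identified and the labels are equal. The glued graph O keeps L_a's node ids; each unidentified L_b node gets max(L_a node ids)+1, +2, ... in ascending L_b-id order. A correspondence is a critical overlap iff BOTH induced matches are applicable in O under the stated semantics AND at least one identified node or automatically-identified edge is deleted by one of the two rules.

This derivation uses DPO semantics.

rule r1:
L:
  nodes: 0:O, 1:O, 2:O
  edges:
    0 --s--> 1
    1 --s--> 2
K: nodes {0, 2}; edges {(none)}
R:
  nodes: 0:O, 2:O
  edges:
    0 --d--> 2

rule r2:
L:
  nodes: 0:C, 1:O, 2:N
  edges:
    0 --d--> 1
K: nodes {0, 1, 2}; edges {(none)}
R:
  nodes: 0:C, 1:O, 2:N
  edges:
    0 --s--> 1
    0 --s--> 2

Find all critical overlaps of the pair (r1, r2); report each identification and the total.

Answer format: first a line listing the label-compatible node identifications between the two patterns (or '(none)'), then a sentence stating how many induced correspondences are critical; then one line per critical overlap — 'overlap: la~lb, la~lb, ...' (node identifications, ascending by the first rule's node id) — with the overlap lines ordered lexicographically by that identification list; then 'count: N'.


label-compatible node identifications between L(r1) and L(r2): 0~1, 1~1, 2~1
0 of the induced correspondences are critical overlaps of r1 and r2.
count: 0


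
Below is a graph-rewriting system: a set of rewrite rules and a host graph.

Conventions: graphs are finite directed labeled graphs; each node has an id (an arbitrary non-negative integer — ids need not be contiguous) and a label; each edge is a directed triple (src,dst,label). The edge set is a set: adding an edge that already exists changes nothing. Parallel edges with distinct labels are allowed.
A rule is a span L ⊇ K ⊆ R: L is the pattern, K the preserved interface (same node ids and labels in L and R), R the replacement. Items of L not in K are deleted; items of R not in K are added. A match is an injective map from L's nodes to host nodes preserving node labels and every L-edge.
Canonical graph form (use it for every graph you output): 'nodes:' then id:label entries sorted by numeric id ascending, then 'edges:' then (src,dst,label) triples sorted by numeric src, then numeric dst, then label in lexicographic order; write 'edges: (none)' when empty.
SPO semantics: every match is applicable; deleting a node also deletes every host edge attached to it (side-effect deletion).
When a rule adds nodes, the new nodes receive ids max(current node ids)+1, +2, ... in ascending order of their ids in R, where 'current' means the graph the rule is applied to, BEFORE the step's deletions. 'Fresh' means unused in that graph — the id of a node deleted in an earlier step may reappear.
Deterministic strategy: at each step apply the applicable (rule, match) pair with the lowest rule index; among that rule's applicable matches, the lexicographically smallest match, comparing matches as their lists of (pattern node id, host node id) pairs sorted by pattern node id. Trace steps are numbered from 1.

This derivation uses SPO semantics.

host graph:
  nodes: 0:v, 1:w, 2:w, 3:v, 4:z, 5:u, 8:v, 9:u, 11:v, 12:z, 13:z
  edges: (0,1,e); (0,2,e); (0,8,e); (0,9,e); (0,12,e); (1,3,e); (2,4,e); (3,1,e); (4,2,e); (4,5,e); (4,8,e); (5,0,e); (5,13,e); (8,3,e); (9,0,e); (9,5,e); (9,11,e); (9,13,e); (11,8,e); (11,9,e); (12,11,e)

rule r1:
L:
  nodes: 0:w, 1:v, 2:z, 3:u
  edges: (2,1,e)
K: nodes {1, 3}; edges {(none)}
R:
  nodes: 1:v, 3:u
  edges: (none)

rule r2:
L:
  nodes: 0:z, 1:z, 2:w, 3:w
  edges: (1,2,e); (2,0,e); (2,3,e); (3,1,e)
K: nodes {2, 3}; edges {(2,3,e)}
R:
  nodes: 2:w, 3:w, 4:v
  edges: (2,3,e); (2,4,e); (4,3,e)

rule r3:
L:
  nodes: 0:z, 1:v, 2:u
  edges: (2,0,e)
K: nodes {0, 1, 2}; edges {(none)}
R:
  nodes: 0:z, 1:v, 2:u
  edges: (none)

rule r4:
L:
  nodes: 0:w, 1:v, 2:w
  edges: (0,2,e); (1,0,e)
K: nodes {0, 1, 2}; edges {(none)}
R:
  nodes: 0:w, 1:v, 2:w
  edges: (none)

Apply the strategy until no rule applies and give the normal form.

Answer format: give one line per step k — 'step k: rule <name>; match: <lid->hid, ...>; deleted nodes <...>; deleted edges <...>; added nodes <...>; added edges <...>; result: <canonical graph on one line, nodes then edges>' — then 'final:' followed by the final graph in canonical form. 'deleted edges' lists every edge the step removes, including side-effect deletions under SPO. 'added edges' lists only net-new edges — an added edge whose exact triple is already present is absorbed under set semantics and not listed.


step 1: rule r1; match: 0->1, 1->8, 2->4, 3->5; deleted nodes 1, 4; deleted edges (0,1,e); (1,3,e); (2,4,e); (3,1,e); (4,2,e); (4,5,e); (4,8,e); added nodes (none); added edges (none); result: nodes: 0:v, 2:w, 3:v, 5:u, 8:v, 9:u, 11:v, 12:z, 13:z edges: (0,2,e); (0,8,e); (0,9,e); (0,12,e); (5,0,e); (5,13,e); (8,3,e); (9,0,e); (9,5,e); (9,11,e); (9,13,e); (11,8,e); (11,9,e); (12,11,e)
step 2: rule r1; match: 0->2, 1->11, 2->12, 3->5; deleted nodes 2, 12; deleted edges (0,2,e); (0,12,e); (12,11,e); added nodes (none); added edges (none); result: nodes: 0:v, 3:v, 5:u, 8:v, 9:u, 11:v, 13:z edges: (0,8,e); (0,9,e); (5,0,e); (5,13,e); (8,3,e); (9,0,e); (9,5,e); (9,11,e); (9,13,e); (11,8,e); (11,9,e)
step 3: rule r3; match: 0->13, 1->0, 2->5; deleted nodes (none); deleted edges (5,13,e); added nodes (none); added edges (none); result: nodes: 0:v, 3:v, 5:u, 8:v, 9:u, 11:v, 13:z edges: (0,8,e); (0,9,e); (5,0,e); (8,3,e); (9,0,e); (9,5,e); (9,11,e); (9,13,e); (11,8,e); (11,9,e)
step 4: rule r3; match: 0->13, 1->0, 2->9; deleted nodes (none); deleted edges (9,13,e); added nodes (none); added edges (none); result: nodes: 0:v, 3:v, 5:u, 8:v, 9:u, 11:v, 13:z edges: (0,8,e); (0,9,e); (5,0,e); (8,3,e); (9,0,e); (9,5,e); (9,11,e); (11,8,e); (11,9,e)
final:
nodes: 0:v, 3:v, 5:u, 8:v, 9:u, 11:v, 13:z
edges: (0,8,e); (0,9,e); (5,0,e); (8,3,e); (9,0,e); (9,5,e); (9,11,e); (11,8,e); (11,9,e)


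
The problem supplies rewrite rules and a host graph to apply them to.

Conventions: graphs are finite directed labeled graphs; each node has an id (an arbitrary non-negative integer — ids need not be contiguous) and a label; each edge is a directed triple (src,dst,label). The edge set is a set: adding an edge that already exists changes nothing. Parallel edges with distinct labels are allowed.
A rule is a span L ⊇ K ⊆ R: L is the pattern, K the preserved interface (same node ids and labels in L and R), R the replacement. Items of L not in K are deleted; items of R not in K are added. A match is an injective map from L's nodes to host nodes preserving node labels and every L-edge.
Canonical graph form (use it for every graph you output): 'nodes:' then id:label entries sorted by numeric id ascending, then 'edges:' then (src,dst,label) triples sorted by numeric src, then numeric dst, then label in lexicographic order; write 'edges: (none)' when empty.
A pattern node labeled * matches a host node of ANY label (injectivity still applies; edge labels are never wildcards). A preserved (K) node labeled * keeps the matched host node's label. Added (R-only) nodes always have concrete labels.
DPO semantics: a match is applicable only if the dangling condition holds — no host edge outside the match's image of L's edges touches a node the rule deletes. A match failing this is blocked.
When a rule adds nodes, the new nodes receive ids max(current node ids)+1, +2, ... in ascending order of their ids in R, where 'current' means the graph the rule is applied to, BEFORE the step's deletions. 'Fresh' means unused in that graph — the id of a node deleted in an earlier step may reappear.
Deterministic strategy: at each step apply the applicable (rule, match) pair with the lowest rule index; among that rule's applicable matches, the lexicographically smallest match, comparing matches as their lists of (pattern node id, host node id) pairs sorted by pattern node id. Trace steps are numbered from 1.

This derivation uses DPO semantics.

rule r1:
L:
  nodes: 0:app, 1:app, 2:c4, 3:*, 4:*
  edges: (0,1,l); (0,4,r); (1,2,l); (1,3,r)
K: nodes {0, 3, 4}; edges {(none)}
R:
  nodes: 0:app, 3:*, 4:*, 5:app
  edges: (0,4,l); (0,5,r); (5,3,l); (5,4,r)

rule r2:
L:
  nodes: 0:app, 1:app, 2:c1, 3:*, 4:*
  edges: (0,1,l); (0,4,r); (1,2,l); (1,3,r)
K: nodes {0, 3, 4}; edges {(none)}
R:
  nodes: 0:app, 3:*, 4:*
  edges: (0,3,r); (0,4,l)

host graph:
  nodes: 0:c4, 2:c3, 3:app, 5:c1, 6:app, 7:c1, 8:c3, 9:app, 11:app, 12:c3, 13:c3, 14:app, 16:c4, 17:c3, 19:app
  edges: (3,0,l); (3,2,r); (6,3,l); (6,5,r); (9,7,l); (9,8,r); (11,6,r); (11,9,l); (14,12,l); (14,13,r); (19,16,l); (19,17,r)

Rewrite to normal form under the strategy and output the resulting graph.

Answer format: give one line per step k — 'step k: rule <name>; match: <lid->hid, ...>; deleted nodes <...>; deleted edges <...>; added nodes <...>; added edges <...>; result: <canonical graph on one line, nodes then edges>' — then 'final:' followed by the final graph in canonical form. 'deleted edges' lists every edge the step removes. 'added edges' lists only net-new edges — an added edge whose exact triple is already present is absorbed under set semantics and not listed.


step 1: rule r1; match: 0->6, 1->3, 2->0, 3->2, 4->5; deleted nodes 0, 3; deleted edges (3,0,l); (3,2,r); (6,3,l); (6,5,r); added nodes 20; added edges (6,5,l); (6,20,r); (20,2,l); (20,5,r); result: nodes: 2:c3, 5:c1, 6:app, 7:c1, 8:c3, 9:app, 11:app, 12:c3, 13:c3, 14:app, 16:c4, 17:c3, 19:app, 20:app edges: (6,5,l); (6,20,r); (9,7,l); (9,8,r); (11,6,r); (11,9,l); (14,12,l); (14,13,r); (19,16,l); (19,17,r); (20,2,l); (20,5,r)
step 2: rule r2; match: 0->11, 1->9, 2->7, 3->8, 4->6; deleted nodes 7, 9; deleted edges (9,7,l); (9,8,r); (11,6,r); (11,9,l); added nodes (none); added edges (11,6,l); (11,8,r); result: nodes: 2:c3, 5:c1, 6:app, 8:c3, 11:app, 12:c3, 13:c3, 14:app, 16:c4, 17:c3, 19:app, 20:app edges: (6,5,l); (6,20,r); (11,6,l); (11,8,r); (14,12,l); (14,13,r); (19,16,l); (19,17,r); (20,2,l); (20,5,r)
final:
nodes: 2:c3, 5:c1, 6:app, 8:c3, 11:app, 12:c3, 13:c3, 14:app, 16:c4, 17:c3, 19:app, 20:app
edges: (6,5,l); (6,20,r); (11,6,l); (11,8,r); (14,12,l); (14,13,r); (19,16,l); (19,17,r); (20,2,l); (20,5,r)


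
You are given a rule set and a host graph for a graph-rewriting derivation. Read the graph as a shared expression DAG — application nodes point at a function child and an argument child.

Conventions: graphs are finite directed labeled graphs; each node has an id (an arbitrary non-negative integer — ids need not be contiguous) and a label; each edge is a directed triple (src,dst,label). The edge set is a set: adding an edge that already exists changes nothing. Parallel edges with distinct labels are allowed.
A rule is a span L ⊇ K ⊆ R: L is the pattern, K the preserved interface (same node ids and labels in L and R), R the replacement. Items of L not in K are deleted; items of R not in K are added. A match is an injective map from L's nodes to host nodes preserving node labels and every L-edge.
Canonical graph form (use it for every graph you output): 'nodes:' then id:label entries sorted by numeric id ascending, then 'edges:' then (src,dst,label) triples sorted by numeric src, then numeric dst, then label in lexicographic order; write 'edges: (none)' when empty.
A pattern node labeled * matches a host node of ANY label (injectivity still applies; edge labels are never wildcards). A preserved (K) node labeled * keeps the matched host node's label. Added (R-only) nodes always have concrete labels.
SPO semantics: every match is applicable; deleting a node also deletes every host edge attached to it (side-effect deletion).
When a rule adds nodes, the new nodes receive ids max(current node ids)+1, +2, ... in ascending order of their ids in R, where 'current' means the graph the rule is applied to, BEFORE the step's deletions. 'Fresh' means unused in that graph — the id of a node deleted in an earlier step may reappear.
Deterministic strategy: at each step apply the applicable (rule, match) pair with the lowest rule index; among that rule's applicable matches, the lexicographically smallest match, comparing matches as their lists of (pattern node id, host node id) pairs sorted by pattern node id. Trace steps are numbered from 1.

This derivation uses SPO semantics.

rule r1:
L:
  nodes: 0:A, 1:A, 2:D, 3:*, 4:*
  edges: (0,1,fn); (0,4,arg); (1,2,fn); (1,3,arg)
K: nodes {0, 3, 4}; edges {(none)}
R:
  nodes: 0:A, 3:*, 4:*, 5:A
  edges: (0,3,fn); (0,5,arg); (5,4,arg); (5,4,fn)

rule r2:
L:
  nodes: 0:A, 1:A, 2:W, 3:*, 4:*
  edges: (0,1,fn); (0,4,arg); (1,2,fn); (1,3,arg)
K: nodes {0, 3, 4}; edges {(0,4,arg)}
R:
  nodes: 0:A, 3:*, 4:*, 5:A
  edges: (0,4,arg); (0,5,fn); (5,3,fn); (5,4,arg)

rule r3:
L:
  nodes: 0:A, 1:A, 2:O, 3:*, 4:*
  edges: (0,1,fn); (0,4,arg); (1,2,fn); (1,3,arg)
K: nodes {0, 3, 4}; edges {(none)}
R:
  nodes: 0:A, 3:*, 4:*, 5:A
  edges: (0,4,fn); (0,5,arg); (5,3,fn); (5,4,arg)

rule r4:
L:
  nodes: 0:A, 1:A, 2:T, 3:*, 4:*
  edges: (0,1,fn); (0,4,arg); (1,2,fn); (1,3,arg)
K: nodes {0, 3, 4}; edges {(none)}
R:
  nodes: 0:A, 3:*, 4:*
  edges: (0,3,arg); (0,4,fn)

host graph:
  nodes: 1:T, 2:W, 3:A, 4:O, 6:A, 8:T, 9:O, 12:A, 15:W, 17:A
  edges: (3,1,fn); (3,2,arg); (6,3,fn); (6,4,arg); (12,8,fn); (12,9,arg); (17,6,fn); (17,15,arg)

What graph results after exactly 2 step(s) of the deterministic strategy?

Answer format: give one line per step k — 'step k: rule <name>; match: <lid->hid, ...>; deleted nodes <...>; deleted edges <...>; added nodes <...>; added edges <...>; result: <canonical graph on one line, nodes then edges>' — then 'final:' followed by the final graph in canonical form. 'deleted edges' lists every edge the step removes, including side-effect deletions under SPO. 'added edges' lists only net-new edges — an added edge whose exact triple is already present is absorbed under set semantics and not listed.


step 1: rule r4; match: 0->6, 1->3, 2->1, 3->2, 4->4; deleted nodes 1, 3; deleted edges (3,1,fn); (3,2,arg); (6,3,fn); (6,4,arg); added nodes (none); added edges (6,2,arg); (6,4,fn); result: nodes: 2:W, 4:O, 6:A, 8:T, 9:O, 12:A, 15:W, 17:A edges: (6,2,arg); (6,4,fn); (12,8,fn); (12,9,arg); (17,6,fn); (17,15,arg)
step 2: rule r3; match: 0->17, 1->6, 2->4, 3->2, 4->15; deleted nodes 4, 6; deleted edges (6,2,arg); (6,4,fn); (17,6,fn); (17,15,arg); added nodes 18; added edges (17,15,fn); (17,18,arg); (18,2,fn); (18,15,arg); result: nodes: 2:W, 8:T, 9:O, 12:A, 15:W, 17:A, 18:A edges: (12,8,fn); (12,9,arg); (17,15,fn); (17,18,arg); (18,2,fn); (18,15,arg)
final:
nodes: 2:W, 8:T, 9:O, 12:A, 15:W, 17:A, 18:A
edges: (12,8,fn); (12,9,arg); (17,15,fn); (17,18,arg); (18,2,fn); (18,15,arg)
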